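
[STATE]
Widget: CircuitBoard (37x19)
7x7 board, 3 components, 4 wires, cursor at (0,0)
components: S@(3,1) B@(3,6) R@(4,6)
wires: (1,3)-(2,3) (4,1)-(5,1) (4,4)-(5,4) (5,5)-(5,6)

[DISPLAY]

   0 1 2 3 4 5 6                     
0  [.]                               
                                     
1               ·                    
                │                    
2               ·                    
                                     
3       S                   B        
                                     
4       ·           ·       R        
        │           │                
5       ·           ·   · ─ ·        
                                     
6                                    
Cursor: (0,0)                        
                                     
                                     
                                     
                                     


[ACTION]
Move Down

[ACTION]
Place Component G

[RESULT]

   0 1 2 3 4 5 6                     
0                                    
                                     
1  [G]          ·                    
                │                    
2               ·                    
                                     
3       S                   B        
                                     
4       ·           ·       R        
        │           │                
5       ·           ·   · ─ ·        
                                     
6                                    
Cursor: (1,0)                        
                                     
                                     
                                     
                                     


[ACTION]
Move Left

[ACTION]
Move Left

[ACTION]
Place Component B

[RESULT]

   0 1 2 3 4 5 6                     
0                                    
                                     
1  [B]          ·                    
                │                    
2               ·                    
                                     
3       S                   B        
                                     
4       ·           ·       R        
        │           │                
5       ·           ·   · ─ ·        
                                     
6                                    
Cursor: (1,0)                        
                                     
                                     
                                     
                                     


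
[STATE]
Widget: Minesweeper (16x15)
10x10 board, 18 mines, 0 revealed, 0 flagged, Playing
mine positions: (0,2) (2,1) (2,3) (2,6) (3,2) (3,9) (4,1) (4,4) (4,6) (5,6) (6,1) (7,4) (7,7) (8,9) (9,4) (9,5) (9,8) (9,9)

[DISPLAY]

■■■■■■■■■■      
■■■■■■■■■■      
■■■■■■■■■■      
■■■■■■■■■■      
■■■■■■■■■■      
■■■■■■■■■■      
■■■■■■■■■■      
■■■■■■■■■■      
■■■■■■■■■■      
■■■■■■■■■■      
                
                
                
                
                


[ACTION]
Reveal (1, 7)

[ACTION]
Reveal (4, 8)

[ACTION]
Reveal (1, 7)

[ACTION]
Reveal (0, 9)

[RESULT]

■■■1            
■■■21111        
■■■■■■■111      
■■■■■■■■■■      
■■■■■■■■1■      
■■■■■■■■■■      
■■■■■■■■■■      
■■■■■■■■■■      
■■■■■■■■■■      
■■■■■■■■■■      
                
                
                
                
                


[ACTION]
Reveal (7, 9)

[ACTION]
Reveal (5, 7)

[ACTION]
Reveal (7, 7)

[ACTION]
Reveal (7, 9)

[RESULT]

■■✹1            
■■■21111        
■✹■✹■■✹111      
■■✹■■■■■■✹      
■✹■■✹■✹■1■      
■■■■■■✹2■■      
■✹■■■■■■■■      
■■■■✹■■✹■1      
■■■■■■■■■✹      
■■■■✹✹■■✹✹      
                
                
                
                
                


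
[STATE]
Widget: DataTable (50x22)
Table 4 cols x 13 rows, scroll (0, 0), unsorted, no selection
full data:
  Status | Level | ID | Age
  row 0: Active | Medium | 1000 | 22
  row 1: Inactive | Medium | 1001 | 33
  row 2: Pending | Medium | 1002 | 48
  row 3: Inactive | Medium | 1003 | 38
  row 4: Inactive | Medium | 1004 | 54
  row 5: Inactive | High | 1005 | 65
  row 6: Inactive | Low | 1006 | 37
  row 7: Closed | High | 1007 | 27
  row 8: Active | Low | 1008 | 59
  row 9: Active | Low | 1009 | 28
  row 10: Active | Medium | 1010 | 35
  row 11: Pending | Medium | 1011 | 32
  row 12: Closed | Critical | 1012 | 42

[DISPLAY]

Status  │Level   │ID  │Age                        
────────┼────────┼────┼───                        
Active  │Medium  │1000│22                         
Inactive│Medium  │1001│33                         
Pending │Medium  │1002│48                         
Inactive│Medium  │1003│38                         
Inactive│Medium  │1004│54                         
Inactive│High    │1005│65                         
Inactive│Low     │1006│37                         
Closed  │High    │1007│27                         
Active  │Low     │1008│59                         
Active  │Low     │1009│28                         
Active  │Medium  │1010│35                         
Pending │Medium  │1011│32                         
Closed  │Critical│1012│42                         
                                                  
                                                  
                                                  
                                                  
                                                  
                                                  
                                                  


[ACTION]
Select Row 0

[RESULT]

Status  │Level   │ID  │Age                        
────────┼────────┼────┼───                        
>ctive  │Medium  │1000│22                         
Inactive│Medium  │1001│33                         
Pending │Medium  │1002│48                         
Inactive│Medium  │1003│38                         
Inactive│Medium  │1004│54                         
Inactive│High    │1005│65                         
Inactive│Low     │1006│37                         
Closed  │High    │1007│27                         
Active  │Low     │1008│59                         
Active  │Low     │1009│28                         
Active  │Medium  │1010│35                         
Pending │Medium  │1011│32                         
Closed  │Critical│1012│42                         
                                                  
                                                  
                                                  
                                                  
                                                  
                                                  
                                                  


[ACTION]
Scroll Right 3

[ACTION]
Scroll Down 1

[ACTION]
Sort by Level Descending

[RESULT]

Status  │Level  ▼│ID  │Age                        
────────┼────────┼────┼───                        
>ctive  │Medium  │1000│22                         
Inactive│Medium  │1001│33                         
Pending │Medium  │1002│48                         
Inactive│Medium  │1003│38                         
Inactive│Medium  │1004│54                         
Active  │Medium  │1010│35                         
Pending │Medium  │1011│32                         
Inactive│Low     │1006│37                         
Active  │Low     │1008│59                         
Active  │Low     │1009│28                         
Inactive│High    │1005│65                         
Closed  │High    │1007│27                         
Closed  │Critical│1012│42                         
                                                  
                                                  
                                                  
                                                  
                                                  
                                                  
                                                  


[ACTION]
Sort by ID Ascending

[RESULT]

Status  │Level   │ID ▲│Age                        
────────┼────────┼────┼───                        
>ctive  │Medium  │1000│22                         
Inactive│Medium  │1001│33                         
Pending │Medium  │1002│48                         
Inactive│Medium  │1003│38                         
Inactive│Medium  │1004│54                         
Inactive│High    │1005│65                         
Inactive│Low     │1006│37                         
Closed  │High    │1007│27                         
Active  │Low     │1008│59                         
Active  │Low     │1009│28                         
Active  │Medium  │1010│35                         
Pending │Medium  │1011│32                         
Closed  │Critical│1012│42                         
                                                  
                                                  
                                                  
                                                  
                                                  
                                                  
                                                  


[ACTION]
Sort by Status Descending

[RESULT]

Status ▼│Level   │ID  │Age                        
────────┼────────┼────┼───                        
>ending │Medium  │1002│48                         
Pending │Medium  │1011│32                         
Inactive│Medium  │1001│33                         
Inactive│Medium  │1003│38                         
Inactive│Medium  │1004│54                         
Inactive│High    │1005│65                         
Inactive│Low     │1006│37                         
Closed  │High    │1007│27                         
Closed  │Critical│1012│42                         
Active  │Medium  │1000│22                         
Active  │Low     │1008│59                         
Active  │Low     │1009│28                         
Active  │Medium  │1010│35                         
                                                  
                                                  
                                                  
                                                  
                                                  
                                                  
                                                  


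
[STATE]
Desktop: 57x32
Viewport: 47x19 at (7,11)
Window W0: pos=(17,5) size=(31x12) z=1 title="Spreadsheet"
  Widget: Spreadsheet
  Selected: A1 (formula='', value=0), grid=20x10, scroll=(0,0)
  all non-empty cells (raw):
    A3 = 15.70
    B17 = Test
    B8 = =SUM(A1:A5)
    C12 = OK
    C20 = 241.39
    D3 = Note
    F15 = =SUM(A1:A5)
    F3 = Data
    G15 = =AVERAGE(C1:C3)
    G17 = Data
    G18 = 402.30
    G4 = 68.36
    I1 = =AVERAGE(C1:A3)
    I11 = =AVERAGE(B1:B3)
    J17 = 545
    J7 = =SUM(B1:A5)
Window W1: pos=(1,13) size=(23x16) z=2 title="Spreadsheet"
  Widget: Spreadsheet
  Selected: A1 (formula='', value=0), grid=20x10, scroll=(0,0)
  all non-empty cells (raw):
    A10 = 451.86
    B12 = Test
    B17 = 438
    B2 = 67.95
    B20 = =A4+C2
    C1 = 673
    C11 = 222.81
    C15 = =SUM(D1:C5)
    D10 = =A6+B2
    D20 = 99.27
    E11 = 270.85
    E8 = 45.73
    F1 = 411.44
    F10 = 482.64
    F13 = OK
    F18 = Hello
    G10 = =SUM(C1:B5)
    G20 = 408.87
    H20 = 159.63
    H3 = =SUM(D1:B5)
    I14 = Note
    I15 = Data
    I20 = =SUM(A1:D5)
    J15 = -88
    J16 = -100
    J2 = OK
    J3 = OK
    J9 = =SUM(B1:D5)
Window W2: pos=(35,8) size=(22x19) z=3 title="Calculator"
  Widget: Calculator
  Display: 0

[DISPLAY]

          ┃  1      [0]     ┃                  
          ┃  2        0     ┃┌───┬───┬───┬───┐ 
━━━━━━━━━━━━━━━━┓ 15.70     ┃│ 7 │ 8 │ 9 │ ÷ │ 
adsheet         ┃     0     ┃├───┼───┼───┼───┤ 
────────────────┨     0     ┃│ 4 │ 5 │ 6 │ × │ 
                ┃━━━━━━━━━━━┃├───┼───┼───┼───┤ 
  A       B     ┃           ┃│ 1 │ 2 │ 3 │ - │ 
----------------┃           ┃├───┼───┼───┼───┤ 
    [0]       0 ┃           ┃│ 0 │ . │ = │ + │ 
      0   67.95 ┃           ┃├───┼───┼───┼───┤ 
      0       0 ┃           ┃│ C │ MC│ MR│ M+│ 
      0       0 ┃           ┃└───┴───┴───┴───┘ 
      0       0 ┃           ┃                  
      0       0 ┃           ┃                  
      0       0 ┃           ┃                  
      0       0 ┃           ┗━━━━━━━━━━━━━━━━━━
      0       0 ┃                              
━━━━━━━━━━━━━━━━┛                              
                                               


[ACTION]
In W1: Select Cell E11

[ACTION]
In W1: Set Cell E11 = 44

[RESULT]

          ┃  1      [0]     ┃                  
          ┃  2        0     ┃┌───┬───┬───┬───┐ 
━━━━━━━━━━━━━━━━┓ 15.70     ┃│ 7 │ 8 │ 9 │ ÷ │ 
adsheet         ┃     0     ┃├───┼───┼───┼───┤ 
────────────────┨     0     ┃│ 4 │ 5 │ 6 │ × │ 
44              ┃━━━━━━━━━━━┃├───┼───┼───┼───┤ 
  A       B     ┃           ┃│ 1 │ 2 │ 3 │ - │ 
----------------┃           ┃├───┼───┼───┼───┤ 
      0       0 ┃           ┃│ 0 │ . │ = │ + │ 
      0   67.95 ┃           ┃├───┼───┼───┼───┤ 
      0       0 ┃           ┃│ C │ MC│ MR│ M+│ 
      0       0 ┃           ┃└───┴───┴───┴───┘ 
      0       0 ┃           ┃                  
      0       0 ┃           ┃                  
      0       0 ┃           ┃                  
      0       0 ┃           ┗━━━━━━━━━━━━━━━━━━
      0       0 ┃                              
━━━━━━━━━━━━━━━━┛                              
                                               


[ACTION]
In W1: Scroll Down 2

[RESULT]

          ┃  1      [0]     ┃                  
          ┃  2        0     ┃┌───┬───┬───┬───┐ 
━━━━━━━━━━━━━━━━┓ 15.70     ┃│ 7 │ 8 │ 9 │ ÷ │ 
adsheet         ┃     0     ┃├───┼───┼───┼───┤ 
────────────────┨     0     ┃│ 4 │ 5 │ 6 │ × │ 
44              ┃━━━━━━━━━━━┃├───┼───┼───┼───┤ 
  A       B     ┃           ┃│ 1 │ 2 │ 3 │ - │ 
----------------┃           ┃├───┼───┼───┼───┤ 
      0       0 ┃           ┃│ 0 │ . │ = │ + │ 
      0       0 ┃           ┃├───┼───┼───┼───┤ 
      0       0 ┃           ┃│ C │ MC│ MR│ M+│ 
      0       0 ┃           ┃└───┴───┴───┴───┘ 
      0       0 ┃           ┃                  
      0       0 ┃           ┃                  
      0       0 ┃           ┃                  
 451.86       0 ┃           ┗━━━━━━━━━━━━━━━━━━
      0       0 ┃                              
━━━━━━━━━━━━━━━━┛                              
                                               


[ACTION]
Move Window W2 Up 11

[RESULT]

          ┃  1      [0]     ┃│ 0 │ . │ = │ + │ 
          ┃  2        0     ┃├───┼───┼───┼───┤ 
━━━━━━━━━━━━━━━━┓ 15.70     ┃│ C │ MC│ MR│ M+│ 
adsheet         ┃     0     ┃└───┴───┴───┴───┘ 
────────────────┨     0     ┃                  
44              ┃━━━━━━━━━━━┃                  
  A       B     ┃           ┃                  
----------------┃           ┗━━━━━━━━━━━━━━━━━━
      0       0 ┃                              
      0       0 ┃                              
      0       0 ┃                              
      0       0 ┃                              
      0       0 ┃                              
      0       0 ┃                              
      0       0 ┃                              
 451.86       0 ┃                              
      0       0 ┃                              
━━━━━━━━━━━━━━━━┛                              
                                               


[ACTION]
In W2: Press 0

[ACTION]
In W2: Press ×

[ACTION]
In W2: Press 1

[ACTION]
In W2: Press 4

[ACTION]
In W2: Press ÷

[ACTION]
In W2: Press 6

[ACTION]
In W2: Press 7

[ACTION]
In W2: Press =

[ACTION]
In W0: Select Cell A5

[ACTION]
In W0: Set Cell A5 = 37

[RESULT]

          ┃  1        0     ┃│ 0 │ . │ = │ + │ 
          ┃  2        0     ┃├───┼───┼───┼───┤ 
━━━━━━━━━━━━━━━━┓ 15.70     ┃│ C │ MC│ MR│ M+│ 
adsheet         ┃     0     ┃└───┴───┴───┴───┘ 
────────────────┨  [37]     ┃                  
44              ┃━━━━━━━━━━━┃                  
  A       B     ┃           ┃                  
----------------┃           ┗━━━━━━━━━━━━━━━━━━
      0       0 ┃                              
      0       0 ┃                              
      0       0 ┃                              
      0       0 ┃                              
      0       0 ┃                              
      0       0 ┃                              
      0       0 ┃                              
 451.86       0 ┃                              
      0       0 ┃                              
━━━━━━━━━━━━━━━━┛                              
                                               


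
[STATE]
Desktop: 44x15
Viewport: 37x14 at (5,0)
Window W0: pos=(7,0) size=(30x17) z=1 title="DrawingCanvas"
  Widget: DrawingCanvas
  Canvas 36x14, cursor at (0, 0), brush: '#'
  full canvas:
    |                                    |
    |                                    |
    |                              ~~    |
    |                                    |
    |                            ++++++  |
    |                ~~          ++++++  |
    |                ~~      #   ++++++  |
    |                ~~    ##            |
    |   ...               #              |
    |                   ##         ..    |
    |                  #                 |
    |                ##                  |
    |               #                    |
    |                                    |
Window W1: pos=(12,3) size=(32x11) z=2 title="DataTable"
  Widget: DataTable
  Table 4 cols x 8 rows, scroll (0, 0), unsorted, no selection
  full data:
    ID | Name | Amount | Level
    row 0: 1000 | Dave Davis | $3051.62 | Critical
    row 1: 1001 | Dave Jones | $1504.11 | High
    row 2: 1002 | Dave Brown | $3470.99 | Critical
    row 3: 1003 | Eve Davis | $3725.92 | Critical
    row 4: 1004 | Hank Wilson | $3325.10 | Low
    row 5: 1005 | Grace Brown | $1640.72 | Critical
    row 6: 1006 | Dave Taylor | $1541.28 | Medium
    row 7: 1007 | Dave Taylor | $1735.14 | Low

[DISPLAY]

  ┏━━━━━━━━━━━━━━━━━━━━━━━━━━━━┓     
  ┃ DrawingCanvas              ┃     
  ┠────────────────────────────┨     
  ┃+   ┏━━━━━━━━━━━━━━━━━━━━━━━━━━━━━
  ┃    ┃ DataTable                   
  ┃    ┠─────────────────────────────
  ┃    ┃ID  │Name       │Amount  │Lev
  ┃    ┃────┼───────────┼────────┼───
  ┃    ┃1000│Dave Davis │$3051.62│Cri
  ┃    ┃1001│Dave Jones │$1504.11│Hig
  ┃    ┃1002│Dave Brown │$3470.99│Cri
  ┃   .┃1003│Eve Davis  │$3725.92│Cri
  ┃    ┃1004│Hank Wilson│$3325.10│Low
  ┃    ┗━━━━━━━━━━━━━━━━━━━━━━━━━━━━━


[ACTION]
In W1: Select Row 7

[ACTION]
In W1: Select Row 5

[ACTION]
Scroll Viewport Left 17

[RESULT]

       ┏━━━━━━━━━━━━━━━━━━━━━━━━━━━━┓
       ┃ DrawingCanvas              ┃
       ┠────────────────────────────┨
       ┃+   ┏━━━━━━━━━━━━━━━━━━━━━━━━
       ┃    ┃ DataTable              
       ┃    ┠────────────────────────
       ┃    ┃ID  │Name       │Amount 
       ┃    ┃────┼───────────┼───────
       ┃    ┃1000│Dave Davis │$3051.6
       ┃    ┃1001│Dave Jones │$1504.1
       ┃    ┃1002│Dave Brown │$3470.9
       ┃   .┃1003│Eve Davis  │$3725.9
       ┃    ┃1004│Hank Wilson│$3325.1
       ┃    ┗━━━━━━━━━━━━━━━━━━━━━━━━


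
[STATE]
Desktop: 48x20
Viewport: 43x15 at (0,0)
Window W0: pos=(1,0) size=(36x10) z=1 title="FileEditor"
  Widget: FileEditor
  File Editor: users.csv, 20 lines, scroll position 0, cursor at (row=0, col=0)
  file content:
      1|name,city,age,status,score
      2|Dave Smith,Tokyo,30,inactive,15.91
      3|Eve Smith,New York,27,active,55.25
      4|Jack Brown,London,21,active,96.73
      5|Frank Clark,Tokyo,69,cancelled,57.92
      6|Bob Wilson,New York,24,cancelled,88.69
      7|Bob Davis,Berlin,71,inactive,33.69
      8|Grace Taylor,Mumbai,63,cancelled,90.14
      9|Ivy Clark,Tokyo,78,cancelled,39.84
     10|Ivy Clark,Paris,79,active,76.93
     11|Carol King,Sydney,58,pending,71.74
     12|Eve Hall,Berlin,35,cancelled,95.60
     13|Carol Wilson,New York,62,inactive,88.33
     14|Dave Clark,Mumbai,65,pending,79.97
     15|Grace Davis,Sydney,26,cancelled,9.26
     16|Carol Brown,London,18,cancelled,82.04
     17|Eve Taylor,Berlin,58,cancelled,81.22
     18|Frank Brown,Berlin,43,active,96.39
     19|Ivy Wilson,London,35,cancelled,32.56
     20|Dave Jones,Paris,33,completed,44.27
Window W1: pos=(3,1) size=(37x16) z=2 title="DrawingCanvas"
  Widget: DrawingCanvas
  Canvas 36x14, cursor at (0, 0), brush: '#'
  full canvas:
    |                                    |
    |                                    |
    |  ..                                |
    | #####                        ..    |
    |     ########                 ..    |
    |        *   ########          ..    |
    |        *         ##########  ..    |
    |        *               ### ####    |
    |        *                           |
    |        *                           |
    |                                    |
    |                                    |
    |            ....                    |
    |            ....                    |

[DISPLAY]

 ┏━━━━━━━━━━━━━━━━━━━━━━━━━━━━━━━━━━┓      
 ┃ ┏━━━━━━━━━━━━━━━━━━━━━━━━━━━━━━━━━━━┓   
 ┠─┃ DrawingCanvas                     ┃   
 ┃█┠───────────────────────────────────┨   
 ┃D┃+                                  ┃   
 ┃E┃                                   ┃   
 ┃J┃  ..                               ┃   
 ┃F┃ #####                        ..   ┃   
 ┃B┃     ########                 ..   ┃   
 ┗━┃        *   ########          ..   ┃   
   ┃        *         ##########  ..   ┃   
   ┃        *               ### ####   ┃   
   ┃        *                          ┃   
   ┃        *                          ┃   
   ┃                                   ┃   


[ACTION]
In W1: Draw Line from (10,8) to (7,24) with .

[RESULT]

 ┏━━━━━━━━━━━━━━━━━━━━━━━━━━━━━━━━━━┓      
 ┃ ┏━━━━━━━━━━━━━━━━━━━━━━━━━━━━━━━━━━━┓   
 ┠─┃ DrawingCanvas                     ┃   
 ┃█┠───────────────────────────────────┨   
 ┃D┃+                                  ┃   
 ┃E┃                                   ┃   
 ┃J┃  ..                               ┃   
 ┃F┃ #####                        ..   ┃   
 ┃B┃     ########                 ..   ┃   
 ┗━┃        *   ########          ..   ┃   
   ┃        *         ##########  ..   ┃   
   ┃        *             ...## ####   ┃   
   ┃        *        .....             ┃   
   ┃        *  ......                  ┃   
   ┃        ...                        ┃   


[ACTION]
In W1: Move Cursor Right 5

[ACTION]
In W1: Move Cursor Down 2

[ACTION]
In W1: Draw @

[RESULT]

 ┏━━━━━━━━━━━━━━━━━━━━━━━━━━━━━━━━━━┓      
 ┃ ┏━━━━━━━━━━━━━━━━━━━━━━━━━━━━━━━━━━━┓   
 ┠─┃ DrawingCanvas                     ┃   
 ┃█┠───────────────────────────────────┨   
 ┃D┃                                   ┃   
 ┃E┃                                   ┃   
 ┃J┃  .. @                             ┃   
 ┃F┃ #####                        ..   ┃   
 ┃B┃     ########                 ..   ┃   
 ┗━┃        *   ########          ..   ┃   
   ┃        *         ##########  ..   ┃   
   ┃        *             ...## ####   ┃   
   ┃        *        .....             ┃   
   ┃        *  ......                  ┃   
   ┃        ...                        ┃   


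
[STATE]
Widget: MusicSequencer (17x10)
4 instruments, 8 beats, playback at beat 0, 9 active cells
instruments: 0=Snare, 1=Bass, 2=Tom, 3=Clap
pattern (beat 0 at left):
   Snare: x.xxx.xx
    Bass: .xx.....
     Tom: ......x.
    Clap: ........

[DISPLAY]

      ▼1234567   
 Snare█·███·██   
  Bass·██·····   
   Tom······█·   
  Clap········   
                 
                 
                 
                 
                 


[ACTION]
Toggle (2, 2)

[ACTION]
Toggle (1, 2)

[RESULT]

      ▼1234567   
 Snare█·███·██   
  Bass·█······   
   Tom··█···█·   
  Clap········   
                 
                 
                 
                 
                 


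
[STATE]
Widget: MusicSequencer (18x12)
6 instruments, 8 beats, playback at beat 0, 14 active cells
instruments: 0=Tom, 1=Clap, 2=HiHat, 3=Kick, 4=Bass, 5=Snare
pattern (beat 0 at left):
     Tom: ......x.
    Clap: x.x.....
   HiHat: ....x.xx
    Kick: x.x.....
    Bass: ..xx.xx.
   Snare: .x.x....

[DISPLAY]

      ▼1234567    
   Tom······█·    
  Clap█·█·····    
 HiHat····█·██    
  Kick█·█·····    
  Bass··██·██·    
 Snare·█·█····    
                  
                  
                  
                  
                  


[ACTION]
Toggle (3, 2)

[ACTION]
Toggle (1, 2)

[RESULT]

      ▼1234567    
   Tom······█·    
  Clap█·······    
 HiHat····█·██    
  Kick█·······    
  Bass··██·██·    
 Snare·█·█····    
                  
                  
                  
                  
                  


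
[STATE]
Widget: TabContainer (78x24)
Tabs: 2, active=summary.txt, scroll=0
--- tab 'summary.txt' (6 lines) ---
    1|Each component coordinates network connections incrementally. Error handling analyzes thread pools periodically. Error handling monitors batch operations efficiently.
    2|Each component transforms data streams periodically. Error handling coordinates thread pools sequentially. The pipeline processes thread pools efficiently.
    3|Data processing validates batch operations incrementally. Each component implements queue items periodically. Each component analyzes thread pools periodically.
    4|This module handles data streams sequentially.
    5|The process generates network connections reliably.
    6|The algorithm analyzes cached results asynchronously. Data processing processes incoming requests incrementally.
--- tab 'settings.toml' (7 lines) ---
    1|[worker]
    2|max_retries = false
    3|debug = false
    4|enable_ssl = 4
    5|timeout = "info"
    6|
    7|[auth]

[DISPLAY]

[summary.txt]│ settings.toml                                                  
──────────────────────────────────────────────────────────────────────────────
Each component coordinates network connections incrementally. Error handling a
Each component transforms data streams periodically. Error handling coordinate
Data processing validates batch operations incrementally. Each component imple
This module handles data streams sequentially.                                
The process generates network connections reliably.                           
The algorithm analyzes cached results asynchronously. Data processing processe
                                                                              
                                                                              
                                                                              
                                                                              
                                                                              
                                                                              
                                                                              
                                                                              
                                                                              
                                                                              
                                                                              
                                                                              
                                                                              
                                                                              
                                                                              
                                                                              


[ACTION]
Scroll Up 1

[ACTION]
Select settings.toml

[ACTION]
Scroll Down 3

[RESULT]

 summary.txt │[settings.toml]                                                 
──────────────────────────────────────────────────────────────────────────────
enable_ssl = 4                                                                
timeout = "info"                                                              
                                                                              
[auth]                                                                        
                                                                              
                                                                              
                                                                              
                                                                              
                                                                              
                                                                              
                                                                              
                                                                              
                                                                              
                                                                              
                                                                              
                                                                              
                                                                              
                                                                              
                                                                              
                                                                              
                                                                              
                                                                              


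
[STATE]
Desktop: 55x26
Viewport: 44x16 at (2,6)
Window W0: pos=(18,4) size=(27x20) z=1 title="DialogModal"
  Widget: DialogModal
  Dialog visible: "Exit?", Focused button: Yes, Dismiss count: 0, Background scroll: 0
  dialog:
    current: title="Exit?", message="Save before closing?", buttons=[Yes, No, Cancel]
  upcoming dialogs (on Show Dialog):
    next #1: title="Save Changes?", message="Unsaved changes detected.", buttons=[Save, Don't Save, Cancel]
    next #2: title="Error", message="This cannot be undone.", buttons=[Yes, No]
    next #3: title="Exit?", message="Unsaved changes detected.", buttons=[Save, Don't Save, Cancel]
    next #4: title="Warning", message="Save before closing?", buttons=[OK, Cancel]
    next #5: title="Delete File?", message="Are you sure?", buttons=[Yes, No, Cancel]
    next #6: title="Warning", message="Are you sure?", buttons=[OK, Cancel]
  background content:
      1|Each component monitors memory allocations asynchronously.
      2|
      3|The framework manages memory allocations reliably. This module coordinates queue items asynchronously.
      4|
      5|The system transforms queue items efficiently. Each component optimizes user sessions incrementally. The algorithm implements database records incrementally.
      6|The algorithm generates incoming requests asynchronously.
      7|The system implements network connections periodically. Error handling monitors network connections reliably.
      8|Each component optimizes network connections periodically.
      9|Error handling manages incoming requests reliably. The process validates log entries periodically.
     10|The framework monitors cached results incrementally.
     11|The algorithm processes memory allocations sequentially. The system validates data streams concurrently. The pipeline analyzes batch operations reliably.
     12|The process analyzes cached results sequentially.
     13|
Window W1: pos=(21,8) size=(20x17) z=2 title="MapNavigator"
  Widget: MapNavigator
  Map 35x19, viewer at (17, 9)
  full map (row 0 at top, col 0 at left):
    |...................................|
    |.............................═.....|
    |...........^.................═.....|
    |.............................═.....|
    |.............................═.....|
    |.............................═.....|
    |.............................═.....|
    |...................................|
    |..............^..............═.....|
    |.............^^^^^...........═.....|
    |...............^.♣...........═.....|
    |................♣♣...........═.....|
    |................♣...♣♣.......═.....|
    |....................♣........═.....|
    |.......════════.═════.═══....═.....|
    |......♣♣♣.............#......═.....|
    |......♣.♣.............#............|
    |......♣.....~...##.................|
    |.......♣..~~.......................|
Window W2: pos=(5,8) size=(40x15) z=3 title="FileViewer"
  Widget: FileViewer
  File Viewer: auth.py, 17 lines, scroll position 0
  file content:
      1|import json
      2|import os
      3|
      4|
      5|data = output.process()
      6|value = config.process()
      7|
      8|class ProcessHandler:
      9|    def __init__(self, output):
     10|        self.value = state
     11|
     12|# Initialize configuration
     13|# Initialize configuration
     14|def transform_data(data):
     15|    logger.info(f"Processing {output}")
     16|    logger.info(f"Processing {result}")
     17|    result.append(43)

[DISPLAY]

                ┠─────────────────────────┨ 
                ┃Each component monitors m┃ 
   ┏━━━━━━━━━━━━━━━━━━━━━━━━━━━━━━━━━━━━━━┓ 
   ┃ FileViewer                           ┃ 
   ┠──────────────────────────────────────┨ 
   ┃import json                          ▲┃ 
   ┃import os                            █┃ 
   ┃                                     ░┃ 
   ┃                                     ░┃ 
   ┃data = output.process()              ░┃ 
   ┃value = config.process()             ░┃ 
   ┃                                     ░┃ 
   ┃class ProcessHandler:                ░┃ 
   ┃    def __init__(self, output):      ░┃ 
   ┃        self.value = state           ░┃ 
   ┃                                     ▼┃ 


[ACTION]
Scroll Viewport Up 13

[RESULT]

                                            
                                            
                                            
                                            
                ┏━━━━━━━━━━━━━━━━━━━━━━━━━┓ 
                ┃ DialogModal             ┃ 
                ┠─────────────────────────┨ 
                ┃Each component monitors m┃ 
   ┏━━━━━━━━━━━━━━━━━━━━━━━━━━━━━━━━━━━━━━┓ 
   ┃ FileViewer                           ┃ 
   ┠──────────────────────────────────────┨ 
   ┃import json                          ▲┃ 
   ┃import os                            █┃ 
   ┃                                     ░┃ 
   ┃                                     ░┃ 
   ┃data = output.process()              ░┃ 


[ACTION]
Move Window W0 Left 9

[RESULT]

                                            
                                            
                                            
                                            
       ┏━━━━━━━━━━━━━━━━━━━━━━━━━┓          
       ┃ DialogModal             ┃          
       ┠─────────────────────────┨          
       ┃Each component monitors m┃          
   ┏━━━━━━━━━━━━━━━━━━━━━━━━━━━━━━━━━━━━━━┓ 
   ┃ FileViewer                           ┃ 
   ┠──────────────────────────────────────┨ 
   ┃import json                          ▲┃ 
   ┃import os                            █┃ 
   ┃                                     ░┃ 
   ┃                                     ░┃ 
   ┃data = output.process()              ░┃ 


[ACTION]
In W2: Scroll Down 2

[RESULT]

                                            
                                            
                                            
                                            
       ┏━━━━━━━━━━━━━━━━━━━━━━━━━┓          
       ┃ DialogModal             ┃          
       ┠─────────────────────────┨          
       ┃Each component monitors m┃          
   ┏━━━━━━━━━━━━━━━━━━━━━━━━━━━━━━━━━━━━━━┓ 
   ┃ FileViewer                           ┃ 
   ┠──────────────────────────────────────┨ 
   ┃                                     ▲┃ 
   ┃                                     ░┃ 
   ┃data = output.process()              ░┃ 
   ┃value = config.process()             ░┃ 
   ┃                                     █┃ 


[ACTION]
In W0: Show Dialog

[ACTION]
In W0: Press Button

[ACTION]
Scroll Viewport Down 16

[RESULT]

   ┠──────────────────────────────────────┨ 
   ┃                                     ▲┃ 
   ┃                                     ░┃ 
   ┃data = output.process()              ░┃ 
   ┃value = config.process()             ░┃ 
   ┃                                     █┃ 
   ┃class ProcessHandler:                ░┃ 
   ┃    def __init__(self, output):      ░┃ 
   ┃        self.value = state           ░┃ 
   ┃                                     ░┃ 
   ┃# Initialize configuration           ░┃ 
   ┃# Initialize configuration           ▼┃ 
   ┗━━━━━━━━━━━━━━━━━━━━━━━━━━━━━━━━━━━━━━┛ 
       ┗━━━━━━━━━━━┃♣.............#...┃     
                   ┗━━━━━━━━━━━━━━━━━━┛     
                                            
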